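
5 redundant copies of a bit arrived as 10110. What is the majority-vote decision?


Ones: 3 out of 5
Threshold: 3

1 (3/5 voted 1)


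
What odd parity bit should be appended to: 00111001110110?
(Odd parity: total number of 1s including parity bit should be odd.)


Number of 1s in data: 8
Parity bit: 1

1


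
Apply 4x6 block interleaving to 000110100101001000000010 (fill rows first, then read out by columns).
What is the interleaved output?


Matrix:
  000110
  100101
  001000
  000010
Read columns: 010000000010110010010100

010000000010110010010100


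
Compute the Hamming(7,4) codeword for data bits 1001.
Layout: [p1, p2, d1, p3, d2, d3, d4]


Parity bits: p1=0, p2=0, p3=1

0011001


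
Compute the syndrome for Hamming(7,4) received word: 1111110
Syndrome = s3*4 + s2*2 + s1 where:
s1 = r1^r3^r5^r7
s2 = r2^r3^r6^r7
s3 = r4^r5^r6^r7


s1=1, s2=1, s3=1

Syndrome = 7 (error at position 7)


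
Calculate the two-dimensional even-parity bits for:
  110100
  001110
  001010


Row parities: 110
Column parities: 110000

Row P: 110, Col P: 110000, Corner: 0


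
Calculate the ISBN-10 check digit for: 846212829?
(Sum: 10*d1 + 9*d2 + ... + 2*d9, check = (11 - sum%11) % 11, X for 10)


Weighted sum: 250
250 mod 11 = 8

Check digit: 3


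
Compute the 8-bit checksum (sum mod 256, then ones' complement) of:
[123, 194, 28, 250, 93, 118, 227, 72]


Sum = 1105 mod 256 = 81
Complement = 174

174


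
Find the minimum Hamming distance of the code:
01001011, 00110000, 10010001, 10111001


Comparing all pairs, minimum distance: 2
Can detect 1 errors, correct 0 errors

2


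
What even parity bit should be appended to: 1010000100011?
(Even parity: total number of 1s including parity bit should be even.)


Number of 1s in data: 5
Parity bit: 1

1


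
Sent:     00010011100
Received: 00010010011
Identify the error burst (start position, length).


XOR: 00000001111

Burst at position 7, length 4


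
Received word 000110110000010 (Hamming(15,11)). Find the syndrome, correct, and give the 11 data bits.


Syndrome = 0: no error detected

Data: 01010000010 (no errors)


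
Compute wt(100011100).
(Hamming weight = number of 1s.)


Counting 1s in 100011100

4


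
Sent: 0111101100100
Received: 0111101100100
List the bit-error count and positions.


XOR: 0000000000000

0 errors (received matches sent)


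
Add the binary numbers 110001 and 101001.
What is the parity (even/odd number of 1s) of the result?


110001 = 49
101001 = 41
Sum = 90 = 1011010
1s count = 4

even parity (4 ones in 1011010)


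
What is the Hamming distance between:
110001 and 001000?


XOR: 111001
Count of 1s: 4

4


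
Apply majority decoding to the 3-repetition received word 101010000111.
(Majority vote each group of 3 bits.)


Groups: 101, 010, 000, 111
Majority votes: 1001

1001


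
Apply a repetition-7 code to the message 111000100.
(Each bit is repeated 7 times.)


Each bit -> 7 copies

111111111111111111111000000000000000000000111111100000000000000


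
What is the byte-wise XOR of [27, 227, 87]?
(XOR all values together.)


XOR chain: 27 ^ 227 ^ 87 = 175

175


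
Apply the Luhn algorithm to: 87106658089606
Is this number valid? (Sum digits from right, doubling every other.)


Luhn sum = 63
63 mod 10 = 3

Invalid (Luhn sum mod 10 = 3)


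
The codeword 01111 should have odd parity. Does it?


Number of 1s: 4

No, parity error (4 ones)


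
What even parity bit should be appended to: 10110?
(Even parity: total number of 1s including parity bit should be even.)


Number of 1s in data: 3
Parity bit: 1

1


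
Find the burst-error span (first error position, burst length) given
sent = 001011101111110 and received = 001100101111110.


XOR: 000111000000000

Burst at position 3, length 3


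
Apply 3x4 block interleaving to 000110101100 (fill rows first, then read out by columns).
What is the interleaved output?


Matrix:
  0001
  1010
  1100
Read columns: 011001010100

011001010100


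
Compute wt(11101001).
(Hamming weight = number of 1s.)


Counting 1s in 11101001

5


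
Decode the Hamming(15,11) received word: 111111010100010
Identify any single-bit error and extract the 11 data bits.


Syndrome = 11: error at position 11

Data: 11100110010 (corrected bit 11)


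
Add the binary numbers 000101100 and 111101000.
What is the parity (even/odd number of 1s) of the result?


000101100 = 44
111101000 = 488
Sum = 532 = 1000010100
1s count = 3

odd parity (3 ones in 1000010100)


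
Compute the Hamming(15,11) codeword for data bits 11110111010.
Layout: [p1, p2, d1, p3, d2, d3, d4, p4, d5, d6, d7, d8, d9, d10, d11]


Parity bits: p1=0, p2=0, p3=1, p4=0

001111100111010


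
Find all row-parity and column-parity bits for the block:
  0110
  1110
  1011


Row parities: 011
Column parities: 0011

Row P: 011, Col P: 0011, Corner: 0


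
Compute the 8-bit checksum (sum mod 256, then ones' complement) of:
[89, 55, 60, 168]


Sum = 372 mod 256 = 116
Complement = 139

139


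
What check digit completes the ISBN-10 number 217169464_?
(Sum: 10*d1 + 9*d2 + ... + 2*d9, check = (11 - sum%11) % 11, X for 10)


Weighted sum: 215
215 mod 11 = 6

Check digit: 5


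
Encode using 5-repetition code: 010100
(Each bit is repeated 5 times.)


Each bit -> 5 copies

000001111100000111110000000000


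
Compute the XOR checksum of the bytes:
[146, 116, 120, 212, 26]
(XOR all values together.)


XOR chain: 146 ^ 116 ^ 120 ^ 212 ^ 26 = 80

80


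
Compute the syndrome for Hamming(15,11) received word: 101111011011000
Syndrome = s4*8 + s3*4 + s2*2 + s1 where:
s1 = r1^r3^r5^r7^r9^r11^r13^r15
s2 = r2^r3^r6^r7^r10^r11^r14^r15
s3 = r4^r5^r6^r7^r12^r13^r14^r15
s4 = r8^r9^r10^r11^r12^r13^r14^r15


s1=1, s2=1, s3=0, s4=0

Syndrome = 3 (error at position 3)


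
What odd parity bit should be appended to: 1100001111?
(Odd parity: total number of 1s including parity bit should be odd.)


Number of 1s in data: 6
Parity bit: 1

1


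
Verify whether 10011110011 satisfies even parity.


Number of 1s: 7

No, parity error (7 ones)


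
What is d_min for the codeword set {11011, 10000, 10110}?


Comparing all pairs, minimum distance: 2
Can detect 1 errors, correct 0 errors

2


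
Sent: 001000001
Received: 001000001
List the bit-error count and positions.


XOR: 000000000

0 errors (received matches sent)


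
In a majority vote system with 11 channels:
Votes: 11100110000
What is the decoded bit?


Ones: 5 out of 11
Threshold: 6

0 (5/11 voted 1)


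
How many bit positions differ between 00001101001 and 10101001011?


XOR: 10100100010
Count of 1s: 4

4


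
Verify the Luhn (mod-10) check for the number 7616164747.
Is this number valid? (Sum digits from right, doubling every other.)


Luhn sum = 57
57 mod 10 = 7

Invalid (Luhn sum mod 10 = 7)


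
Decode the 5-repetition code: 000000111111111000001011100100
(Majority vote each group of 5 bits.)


Groups: 00000, 01111, 11111, 00000, 10111, 00100
Majority votes: 011010

011010


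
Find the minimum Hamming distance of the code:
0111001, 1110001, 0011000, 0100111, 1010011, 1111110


Comparing all pairs, minimum distance: 2
Can detect 1 errors, correct 0 errors

2


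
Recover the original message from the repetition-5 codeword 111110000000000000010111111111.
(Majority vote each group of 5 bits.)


Groups: 11111, 00000, 00000, 00001, 01111, 11111
Majority votes: 100011

100011


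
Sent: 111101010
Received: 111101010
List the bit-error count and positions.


XOR: 000000000

0 errors (received matches sent)


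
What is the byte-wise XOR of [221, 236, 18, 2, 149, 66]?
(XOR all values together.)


XOR chain: 221 ^ 236 ^ 18 ^ 2 ^ 149 ^ 66 = 246

246


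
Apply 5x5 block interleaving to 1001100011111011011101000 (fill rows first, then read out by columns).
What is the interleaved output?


Matrix:
  10011
  00011
  11101
  10111
  01000
Read columns: 1011000101001101101011110

1011000101001101101011110


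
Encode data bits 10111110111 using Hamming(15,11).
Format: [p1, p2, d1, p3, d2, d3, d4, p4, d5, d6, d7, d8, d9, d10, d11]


Parity bits: p1=0, p2=1, p3=1, p4=0

011101101110111


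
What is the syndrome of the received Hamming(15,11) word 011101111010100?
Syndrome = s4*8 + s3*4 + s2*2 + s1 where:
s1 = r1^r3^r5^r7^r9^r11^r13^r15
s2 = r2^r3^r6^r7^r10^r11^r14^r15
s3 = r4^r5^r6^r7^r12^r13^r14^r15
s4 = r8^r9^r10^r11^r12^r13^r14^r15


s1=1, s2=1, s3=0, s4=0

Syndrome = 3 (error at position 3)


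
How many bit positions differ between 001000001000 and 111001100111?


XOR: 110001101111
Count of 1s: 8

8


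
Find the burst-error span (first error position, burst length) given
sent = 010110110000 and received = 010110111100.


XOR: 000000001100

Burst at position 8, length 2


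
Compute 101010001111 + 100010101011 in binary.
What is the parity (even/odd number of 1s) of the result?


101010001111 = 2703
100010101011 = 2219
Sum = 4922 = 1001100111010
1s count = 7

odd parity (7 ones in 1001100111010)


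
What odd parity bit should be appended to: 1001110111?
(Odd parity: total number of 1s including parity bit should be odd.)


Number of 1s in data: 7
Parity bit: 0

0


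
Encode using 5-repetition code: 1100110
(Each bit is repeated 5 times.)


Each bit -> 5 copies

11111111110000000000111111111100000


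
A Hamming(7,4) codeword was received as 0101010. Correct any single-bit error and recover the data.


Syndrome = 0: no error detected

Data: 0010 (no errors)


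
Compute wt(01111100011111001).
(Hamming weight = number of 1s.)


Counting 1s in 01111100011111001

11


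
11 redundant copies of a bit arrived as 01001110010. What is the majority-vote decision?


Ones: 5 out of 11
Threshold: 6

0 (5/11 voted 1)


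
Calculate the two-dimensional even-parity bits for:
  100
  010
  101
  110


Row parities: 1100
Column parities: 101

Row P: 1100, Col P: 101, Corner: 0


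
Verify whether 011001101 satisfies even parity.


Number of 1s: 5

No, parity error (5 ones)


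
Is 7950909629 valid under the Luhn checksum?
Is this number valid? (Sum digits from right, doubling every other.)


Luhn sum = 52
52 mod 10 = 2

Invalid (Luhn sum mod 10 = 2)


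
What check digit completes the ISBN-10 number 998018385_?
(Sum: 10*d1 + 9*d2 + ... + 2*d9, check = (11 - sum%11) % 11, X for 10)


Weighted sum: 327
327 mod 11 = 8

Check digit: 3


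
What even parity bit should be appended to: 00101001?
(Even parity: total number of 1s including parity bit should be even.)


Number of 1s in data: 3
Parity bit: 1

1


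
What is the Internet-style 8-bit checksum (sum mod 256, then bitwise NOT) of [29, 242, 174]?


Sum = 445 mod 256 = 189
Complement = 66

66


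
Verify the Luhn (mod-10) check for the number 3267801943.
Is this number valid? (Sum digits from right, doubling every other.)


Luhn sum = 47
47 mod 10 = 7

Invalid (Luhn sum mod 10 = 7)


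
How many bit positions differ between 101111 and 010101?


XOR: 111010
Count of 1s: 4

4


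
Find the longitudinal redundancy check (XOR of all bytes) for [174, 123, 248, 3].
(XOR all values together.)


XOR chain: 174 ^ 123 ^ 248 ^ 3 = 46

46


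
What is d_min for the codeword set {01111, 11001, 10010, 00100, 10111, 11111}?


Comparing all pairs, minimum distance: 1
Can detect 0 errors, correct 0 errors

1


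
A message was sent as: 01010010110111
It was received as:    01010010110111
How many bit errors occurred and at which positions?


XOR: 00000000000000

0 errors (received matches sent)


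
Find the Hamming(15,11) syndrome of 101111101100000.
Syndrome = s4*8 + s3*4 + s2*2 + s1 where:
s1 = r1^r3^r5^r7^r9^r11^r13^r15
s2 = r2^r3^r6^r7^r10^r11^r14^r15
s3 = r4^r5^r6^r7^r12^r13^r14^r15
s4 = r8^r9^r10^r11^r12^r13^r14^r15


s1=1, s2=0, s3=0, s4=0

Syndrome = 1 (error at position 1)


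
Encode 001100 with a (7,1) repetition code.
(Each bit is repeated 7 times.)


Each bit -> 7 copies

000000000000001111111111111100000000000000


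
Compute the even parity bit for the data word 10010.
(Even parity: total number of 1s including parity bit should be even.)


Number of 1s in data: 2
Parity bit: 0

0


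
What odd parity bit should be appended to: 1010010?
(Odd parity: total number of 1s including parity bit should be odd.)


Number of 1s in data: 3
Parity bit: 0

0


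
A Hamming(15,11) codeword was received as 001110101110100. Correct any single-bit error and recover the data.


Syndrome = 0: no error detected

Data: 11011110100 (no errors)


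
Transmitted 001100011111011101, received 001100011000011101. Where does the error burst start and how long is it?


XOR: 000000000111000000

Burst at position 9, length 3


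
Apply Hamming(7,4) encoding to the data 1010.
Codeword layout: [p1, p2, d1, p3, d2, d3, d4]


Parity bits: p1=1, p2=0, p3=1

1011010


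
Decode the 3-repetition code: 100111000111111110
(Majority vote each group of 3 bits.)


Groups: 100, 111, 000, 111, 111, 110
Majority votes: 010111

010111


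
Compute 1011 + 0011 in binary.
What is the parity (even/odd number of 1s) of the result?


1011 = 11
0011 = 3
Sum = 14 = 1110
1s count = 3

odd parity (3 ones in 1110)


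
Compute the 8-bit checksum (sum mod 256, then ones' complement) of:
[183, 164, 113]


Sum = 460 mod 256 = 204
Complement = 51

51


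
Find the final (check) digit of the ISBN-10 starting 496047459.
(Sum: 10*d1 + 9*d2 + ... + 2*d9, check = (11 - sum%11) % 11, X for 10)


Weighted sum: 277
277 mod 11 = 2

Check digit: 9


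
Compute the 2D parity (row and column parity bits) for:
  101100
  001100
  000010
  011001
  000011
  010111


Row parities: 101100
Column parities: 101111

Row P: 101100, Col P: 101111, Corner: 1


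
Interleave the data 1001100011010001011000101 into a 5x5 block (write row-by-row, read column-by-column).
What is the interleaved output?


Matrix:
  10011
  00011
  01000
  10110
  00101
Read columns: 1001000100000111101011001

1001000100000111101011001


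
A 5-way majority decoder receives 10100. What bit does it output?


Ones: 2 out of 5
Threshold: 3

0 (2/5 voted 1)


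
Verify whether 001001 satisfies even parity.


Number of 1s: 2

Yes, parity is correct (2 ones)


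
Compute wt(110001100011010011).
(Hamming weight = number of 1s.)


Counting 1s in 110001100011010011

9


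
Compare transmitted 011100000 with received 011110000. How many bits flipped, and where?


XOR: 000010000

1 error(s) at position(s): 4


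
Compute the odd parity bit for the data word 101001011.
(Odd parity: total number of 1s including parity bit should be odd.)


Number of 1s in data: 5
Parity bit: 0

0


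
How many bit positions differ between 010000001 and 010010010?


XOR: 000010011
Count of 1s: 3

3


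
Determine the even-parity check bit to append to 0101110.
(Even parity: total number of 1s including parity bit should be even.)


Number of 1s in data: 4
Parity bit: 0

0


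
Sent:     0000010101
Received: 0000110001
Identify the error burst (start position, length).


XOR: 0000100100

Burst at position 4, length 4


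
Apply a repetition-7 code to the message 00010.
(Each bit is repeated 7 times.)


Each bit -> 7 copies

00000000000000000000011111110000000


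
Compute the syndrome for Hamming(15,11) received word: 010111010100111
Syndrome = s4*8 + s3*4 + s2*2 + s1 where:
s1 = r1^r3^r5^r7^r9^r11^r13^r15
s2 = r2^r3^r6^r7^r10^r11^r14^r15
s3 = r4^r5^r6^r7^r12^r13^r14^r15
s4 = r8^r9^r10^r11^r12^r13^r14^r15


s1=1, s2=1, s3=0, s4=1

Syndrome = 11 (error at position 11)


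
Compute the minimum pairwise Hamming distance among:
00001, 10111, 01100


Comparing all pairs, minimum distance: 3
Can detect 2 errors, correct 1 errors

3


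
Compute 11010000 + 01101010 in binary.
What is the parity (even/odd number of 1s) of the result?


11010000 = 208
01101010 = 106
Sum = 314 = 100111010
1s count = 5

odd parity (5 ones in 100111010)


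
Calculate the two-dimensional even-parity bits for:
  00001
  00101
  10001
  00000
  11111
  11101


Row parities: 100010
Column parities: 10111

Row P: 100010, Col P: 10111, Corner: 0


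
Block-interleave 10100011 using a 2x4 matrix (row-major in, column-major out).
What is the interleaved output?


Matrix:
  1010
  0011
Read columns: 10001101

10001101


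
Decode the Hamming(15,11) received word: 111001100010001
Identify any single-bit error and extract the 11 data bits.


Syndrome = 5: error at position 5

Data: 11110010001 (corrected bit 5)


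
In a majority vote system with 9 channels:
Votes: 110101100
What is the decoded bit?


Ones: 5 out of 9
Threshold: 5

1 (5/9 voted 1)


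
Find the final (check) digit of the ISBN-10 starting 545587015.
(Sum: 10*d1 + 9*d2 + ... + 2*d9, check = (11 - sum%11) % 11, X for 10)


Weighted sum: 257
257 mod 11 = 4

Check digit: 7


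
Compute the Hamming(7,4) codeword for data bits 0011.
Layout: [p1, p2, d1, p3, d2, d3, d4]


Parity bits: p1=1, p2=0, p3=0

1000011


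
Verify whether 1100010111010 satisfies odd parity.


Number of 1s: 7

Yes, parity is correct (7 ones)


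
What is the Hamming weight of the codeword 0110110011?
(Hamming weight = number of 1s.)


Counting 1s in 0110110011

6


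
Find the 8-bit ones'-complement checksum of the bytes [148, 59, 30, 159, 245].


Sum = 641 mod 256 = 129
Complement = 126

126


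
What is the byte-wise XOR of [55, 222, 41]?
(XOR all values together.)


XOR chain: 55 ^ 222 ^ 41 = 192

192


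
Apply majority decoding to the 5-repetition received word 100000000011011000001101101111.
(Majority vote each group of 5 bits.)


Groups: 10000, 00000, 11011, 00000, 11011, 01111
Majority votes: 001011

001011


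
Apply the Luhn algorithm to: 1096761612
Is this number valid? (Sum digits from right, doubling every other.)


Luhn sum = 40
40 mod 10 = 0

Valid (Luhn sum mod 10 = 0)


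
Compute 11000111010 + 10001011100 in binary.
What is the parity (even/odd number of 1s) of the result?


11000111010 = 1594
10001011100 = 1116
Sum = 2710 = 101010010110
1s count = 6

even parity (6 ones in 101010010110)


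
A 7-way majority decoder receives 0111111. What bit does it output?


Ones: 6 out of 7
Threshold: 4

1 (6/7 voted 1)


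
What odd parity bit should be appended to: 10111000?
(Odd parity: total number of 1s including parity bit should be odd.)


Number of 1s in data: 4
Parity bit: 1

1


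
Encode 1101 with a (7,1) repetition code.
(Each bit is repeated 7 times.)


Each bit -> 7 copies

1111111111111100000001111111


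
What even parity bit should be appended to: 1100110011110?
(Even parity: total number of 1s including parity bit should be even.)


Number of 1s in data: 8
Parity bit: 0

0


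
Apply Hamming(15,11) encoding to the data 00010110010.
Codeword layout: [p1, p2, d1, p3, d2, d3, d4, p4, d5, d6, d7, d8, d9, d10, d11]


Parity bits: p1=0, p2=0, p3=0, p4=1

000000110110010


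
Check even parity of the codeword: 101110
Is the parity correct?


Number of 1s: 4

Yes, parity is correct (4 ones)


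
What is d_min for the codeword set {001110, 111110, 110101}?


Comparing all pairs, minimum distance: 2
Can detect 1 errors, correct 0 errors

2


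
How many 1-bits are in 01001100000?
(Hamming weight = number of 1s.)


Counting 1s in 01001100000

3


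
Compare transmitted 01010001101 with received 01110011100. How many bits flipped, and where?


XOR: 00100010001

3 error(s) at position(s): 2, 6, 10


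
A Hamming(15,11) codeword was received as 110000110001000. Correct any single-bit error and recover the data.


Syndrome = 0: no error detected

Data: 00010001000 (no errors)


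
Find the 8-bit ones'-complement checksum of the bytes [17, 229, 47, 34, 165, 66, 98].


Sum = 656 mod 256 = 144
Complement = 111

111


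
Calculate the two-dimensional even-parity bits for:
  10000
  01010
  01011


Row parities: 101
Column parities: 10001

Row P: 101, Col P: 10001, Corner: 0


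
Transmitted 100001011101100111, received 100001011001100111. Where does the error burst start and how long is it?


XOR: 000000000100000000

Burst at position 9, length 1


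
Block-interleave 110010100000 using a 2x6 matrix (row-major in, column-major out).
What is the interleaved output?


Matrix:
  110010
  100000
Read columns: 111000001000

111000001000


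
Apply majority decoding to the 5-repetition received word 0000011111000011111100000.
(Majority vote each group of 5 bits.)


Groups: 00000, 11111, 00001, 11111, 00000
Majority votes: 01010

01010


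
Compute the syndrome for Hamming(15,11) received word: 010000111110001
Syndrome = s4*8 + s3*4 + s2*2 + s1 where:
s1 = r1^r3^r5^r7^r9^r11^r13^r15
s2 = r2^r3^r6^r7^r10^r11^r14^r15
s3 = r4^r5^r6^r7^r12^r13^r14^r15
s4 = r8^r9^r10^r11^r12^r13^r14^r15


s1=0, s2=1, s3=0, s4=1

Syndrome = 10 (error at position 10)


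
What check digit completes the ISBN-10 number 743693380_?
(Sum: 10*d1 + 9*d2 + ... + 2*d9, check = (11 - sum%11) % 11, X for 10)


Weighted sum: 277
277 mod 11 = 2

Check digit: 9


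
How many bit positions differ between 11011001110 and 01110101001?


XOR: 10101100111
Count of 1s: 7

7


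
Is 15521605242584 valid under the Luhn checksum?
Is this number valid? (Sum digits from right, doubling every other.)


Luhn sum = 51
51 mod 10 = 1

Invalid (Luhn sum mod 10 = 1)


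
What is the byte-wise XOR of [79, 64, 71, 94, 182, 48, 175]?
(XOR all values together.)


XOR chain: 79 ^ 64 ^ 71 ^ 94 ^ 182 ^ 48 ^ 175 = 63

63


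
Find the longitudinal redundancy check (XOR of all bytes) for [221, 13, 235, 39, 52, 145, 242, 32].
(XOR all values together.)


XOR chain: 221 ^ 13 ^ 235 ^ 39 ^ 52 ^ 145 ^ 242 ^ 32 = 107

107


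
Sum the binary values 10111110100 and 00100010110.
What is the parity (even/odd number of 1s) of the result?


10111110100 = 1524
00100010110 = 278
Sum = 1802 = 11100001010
1s count = 5

odd parity (5 ones in 11100001010)


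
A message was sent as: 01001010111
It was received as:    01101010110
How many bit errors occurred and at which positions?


XOR: 00100000001

2 error(s) at position(s): 2, 10


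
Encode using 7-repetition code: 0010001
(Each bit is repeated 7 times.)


Each bit -> 7 copies

0000000000000011111110000000000000000000001111111


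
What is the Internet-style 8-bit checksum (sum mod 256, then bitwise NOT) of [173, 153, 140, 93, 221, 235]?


Sum = 1015 mod 256 = 247
Complement = 8

8


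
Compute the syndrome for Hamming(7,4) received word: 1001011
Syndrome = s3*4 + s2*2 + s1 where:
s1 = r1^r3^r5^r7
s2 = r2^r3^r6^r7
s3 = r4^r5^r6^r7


s1=0, s2=0, s3=1

Syndrome = 4 (error at position 4)


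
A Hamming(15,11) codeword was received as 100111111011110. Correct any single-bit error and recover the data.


Syndrome = 4: error at position 4

Data: 01111011110 (corrected bit 4)


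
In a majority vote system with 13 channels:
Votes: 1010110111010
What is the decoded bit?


Ones: 8 out of 13
Threshold: 7

1 (8/13 voted 1)


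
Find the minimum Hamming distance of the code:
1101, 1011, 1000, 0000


Comparing all pairs, minimum distance: 1
Can detect 0 errors, correct 0 errors

1


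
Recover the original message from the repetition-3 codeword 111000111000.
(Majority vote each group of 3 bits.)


Groups: 111, 000, 111, 000
Majority votes: 1010

1010


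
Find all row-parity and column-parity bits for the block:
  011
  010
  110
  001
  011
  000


Row parities: 010100
Column parities: 101

Row P: 010100, Col P: 101, Corner: 0


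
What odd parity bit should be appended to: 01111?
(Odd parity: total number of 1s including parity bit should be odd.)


Number of 1s in data: 4
Parity bit: 1

1


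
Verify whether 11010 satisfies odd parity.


Number of 1s: 3

Yes, parity is correct (3 ones)


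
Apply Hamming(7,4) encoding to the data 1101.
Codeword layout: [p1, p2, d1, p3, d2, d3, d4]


Parity bits: p1=1, p2=0, p3=0

1010101


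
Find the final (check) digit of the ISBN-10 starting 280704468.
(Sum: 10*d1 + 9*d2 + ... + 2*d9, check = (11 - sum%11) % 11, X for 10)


Weighted sum: 211
211 mod 11 = 2

Check digit: 9


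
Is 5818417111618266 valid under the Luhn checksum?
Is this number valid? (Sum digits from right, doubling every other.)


Luhn sum = 59
59 mod 10 = 9

Invalid (Luhn sum mod 10 = 9)


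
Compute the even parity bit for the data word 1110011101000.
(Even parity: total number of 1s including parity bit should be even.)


Number of 1s in data: 7
Parity bit: 1

1


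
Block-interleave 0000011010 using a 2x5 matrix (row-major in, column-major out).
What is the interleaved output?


Matrix:
  00000
  11010
Read columns: 0101000100

0101000100


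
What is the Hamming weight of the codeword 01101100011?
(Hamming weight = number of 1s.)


Counting 1s in 01101100011

6


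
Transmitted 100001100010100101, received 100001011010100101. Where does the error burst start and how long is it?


XOR: 000000111000000000

Burst at position 6, length 3


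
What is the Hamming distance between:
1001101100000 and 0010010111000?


XOR: 1011111011000
Count of 1s: 8

8


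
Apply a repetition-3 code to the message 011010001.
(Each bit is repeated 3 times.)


Each bit -> 3 copies

000111111000111000000000111


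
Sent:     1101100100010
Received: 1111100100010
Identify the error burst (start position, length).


XOR: 0010000000000

Burst at position 2, length 1


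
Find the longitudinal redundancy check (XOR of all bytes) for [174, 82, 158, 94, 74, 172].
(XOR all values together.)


XOR chain: 174 ^ 82 ^ 158 ^ 94 ^ 74 ^ 172 = 218

218


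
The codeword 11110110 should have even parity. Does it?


Number of 1s: 6

Yes, parity is correct (6 ones)


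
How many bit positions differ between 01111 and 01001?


XOR: 00110
Count of 1s: 2

2


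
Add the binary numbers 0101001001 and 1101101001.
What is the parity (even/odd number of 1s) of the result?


0101001001 = 329
1101101001 = 873
Sum = 1202 = 10010110010
1s count = 5

odd parity (5 ones in 10010110010)


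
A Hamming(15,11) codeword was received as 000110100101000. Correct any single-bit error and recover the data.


Syndrome = 0: no error detected

Data: 01010101000 (no errors)


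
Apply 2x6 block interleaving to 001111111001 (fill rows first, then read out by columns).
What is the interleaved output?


Matrix:
  001111
  111001
Read columns: 010111101011

010111101011


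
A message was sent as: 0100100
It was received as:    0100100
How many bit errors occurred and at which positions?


XOR: 0000000

0 errors (received matches sent)


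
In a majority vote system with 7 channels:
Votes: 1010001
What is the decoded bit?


Ones: 3 out of 7
Threshold: 4

0 (3/7 voted 1)


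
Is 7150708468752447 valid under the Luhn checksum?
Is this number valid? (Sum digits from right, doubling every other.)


Luhn sum = 67
67 mod 10 = 7

Invalid (Luhn sum mod 10 = 7)


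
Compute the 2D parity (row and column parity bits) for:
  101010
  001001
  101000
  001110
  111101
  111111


Row parities: 100110
Column parities: 000111

Row P: 100110, Col P: 000111, Corner: 1


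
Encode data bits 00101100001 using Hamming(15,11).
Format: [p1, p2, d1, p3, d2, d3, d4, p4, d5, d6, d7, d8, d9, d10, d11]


Parity bits: p1=0, p2=1, p3=0, p4=1

010001011100001


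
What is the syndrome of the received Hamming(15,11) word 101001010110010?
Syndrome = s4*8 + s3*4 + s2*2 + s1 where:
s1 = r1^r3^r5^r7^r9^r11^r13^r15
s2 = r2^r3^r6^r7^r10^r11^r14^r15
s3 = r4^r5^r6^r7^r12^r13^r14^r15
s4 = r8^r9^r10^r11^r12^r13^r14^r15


s1=1, s2=1, s3=0, s4=0

Syndrome = 3 (error at position 3)


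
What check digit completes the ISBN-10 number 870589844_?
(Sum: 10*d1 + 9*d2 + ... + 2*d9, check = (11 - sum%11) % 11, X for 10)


Weighted sum: 323
323 mod 11 = 4

Check digit: 7


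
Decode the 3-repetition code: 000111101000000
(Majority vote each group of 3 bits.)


Groups: 000, 111, 101, 000, 000
Majority votes: 01100

01100


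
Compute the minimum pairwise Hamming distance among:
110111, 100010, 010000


Comparing all pairs, minimum distance: 3
Can detect 2 errors, correct 1 errors

3


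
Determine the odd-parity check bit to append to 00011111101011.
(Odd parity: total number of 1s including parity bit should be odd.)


Number of 1s in data: 9
Parity bit: 0

0


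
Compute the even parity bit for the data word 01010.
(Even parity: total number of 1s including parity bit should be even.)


Number of 1s in data: 2
Parity bit: 0

0


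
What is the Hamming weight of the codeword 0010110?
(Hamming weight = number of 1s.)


Counting 1s in 0010110

3


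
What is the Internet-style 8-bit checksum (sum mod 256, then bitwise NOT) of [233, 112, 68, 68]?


Sum = 481 mod 256 = 225
Complement = 30

30


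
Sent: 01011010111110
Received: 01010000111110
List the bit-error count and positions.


XOR: 00001010000000

2 error(s) at position(s): 4, 6


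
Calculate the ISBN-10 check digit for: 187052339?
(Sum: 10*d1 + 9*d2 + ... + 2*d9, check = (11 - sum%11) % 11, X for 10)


Weighted sum: 217
217 mod 11 = 8

Check digit: 3


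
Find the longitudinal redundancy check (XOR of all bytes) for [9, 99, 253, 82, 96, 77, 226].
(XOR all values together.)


XOR chain: 9 ^ 99 ^ 253 ^ 82 ^ 96 ^ 77 ^ 226 = 10

10


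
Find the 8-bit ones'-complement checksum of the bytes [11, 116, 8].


Sum = 135 mod 256 = 135
Complement = 120

120


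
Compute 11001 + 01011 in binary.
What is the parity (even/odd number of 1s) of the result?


11001 = 25
01011 = 11
Sum = 36 = 100100
1s count = 2

even parity (2 ones in 100100)


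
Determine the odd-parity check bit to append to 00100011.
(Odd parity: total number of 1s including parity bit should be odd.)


Number of 1s in data: 3
Parity bit: 0

0


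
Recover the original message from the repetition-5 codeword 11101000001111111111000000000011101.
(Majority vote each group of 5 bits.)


Groups: 11101, 00000, 11111, 11111, 00000, 00000, 11101
Majority votes: 1011001

1011001


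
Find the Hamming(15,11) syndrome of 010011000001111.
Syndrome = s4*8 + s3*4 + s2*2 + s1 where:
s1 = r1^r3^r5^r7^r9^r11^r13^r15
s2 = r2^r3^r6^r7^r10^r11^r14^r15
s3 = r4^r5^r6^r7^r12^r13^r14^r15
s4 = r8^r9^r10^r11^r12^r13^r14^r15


s1=1, s2=0, s3=0, s4=0

Syndrome = 1 (error at position 1)


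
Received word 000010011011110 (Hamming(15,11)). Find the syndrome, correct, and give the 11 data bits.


Syndrome = 0: no error detected

Data: 01001011110 (no errors)


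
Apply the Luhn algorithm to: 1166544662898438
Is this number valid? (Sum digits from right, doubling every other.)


Luhn sum = 77
77 mod 10 = 7

Invalid (Luhn sum mod 10 = 7)


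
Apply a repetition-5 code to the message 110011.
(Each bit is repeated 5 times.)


Each bit -> 5 copies

111111111100000000001111111111


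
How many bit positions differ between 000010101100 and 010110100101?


XOR: 010100001001
Count of 1s: 4

4


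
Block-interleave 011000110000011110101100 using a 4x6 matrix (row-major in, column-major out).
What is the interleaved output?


Matrix:
  011000
  110000
  011110
  101100
Read columns: 010111101011001100100000

010111101011001100100000


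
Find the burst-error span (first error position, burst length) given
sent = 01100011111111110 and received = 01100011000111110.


XOR: 00000000111000000

Burst at position 8, length 3


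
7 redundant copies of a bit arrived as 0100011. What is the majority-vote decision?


Ones: 3 out of 7
Threshold: 4

0 (3/7 voted 1)


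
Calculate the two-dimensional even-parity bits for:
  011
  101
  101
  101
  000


Row parities: 00000
Column parities: 110

Row P: 00000, Col P: 110, Corner: 0


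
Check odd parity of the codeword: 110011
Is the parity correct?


Number of 1s: 4

No, parity error (4 ones)


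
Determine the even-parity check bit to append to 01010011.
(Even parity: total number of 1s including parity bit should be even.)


Number of 1s in data: 4
Parity bit: 0

0


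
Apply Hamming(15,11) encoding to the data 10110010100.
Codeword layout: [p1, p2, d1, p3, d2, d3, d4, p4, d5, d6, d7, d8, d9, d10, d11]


Parity bits: p1=0, p2=0, p3=1, p4=0

001101100010100


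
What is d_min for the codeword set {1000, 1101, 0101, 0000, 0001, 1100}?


Comparing all pairs, minimum distance: 1
Can detect 0 errors, correct 0 errors

1


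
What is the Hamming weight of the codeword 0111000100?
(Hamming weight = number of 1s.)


Counting 1s in 0111000100

4


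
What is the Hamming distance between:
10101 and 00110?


XOR: 10011
Count of 1s: 3

3


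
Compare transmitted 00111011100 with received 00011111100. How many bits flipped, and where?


XOR: 00100100000

2 error(s) at position(s): 2, 5


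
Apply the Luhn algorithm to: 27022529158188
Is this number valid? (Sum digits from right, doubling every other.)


Luhn sum = 65
65 mod 10 = 5

Invalid (Luhn sum mod 10 = 5)


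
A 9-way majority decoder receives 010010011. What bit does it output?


Ones: 4 out of 9
Threshold: 5

0 (4/9 voted 1)


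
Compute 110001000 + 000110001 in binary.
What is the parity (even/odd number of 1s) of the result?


110001000 = 392
000110001 = 49
Sum = 441 = 110111001
1s count = 6

even parity (6 ones in 110111001)


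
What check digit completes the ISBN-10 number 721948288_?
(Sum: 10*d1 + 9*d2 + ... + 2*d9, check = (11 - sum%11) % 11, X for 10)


Weighted sum: 271
271 mod 11 = 7

Check digit: 4


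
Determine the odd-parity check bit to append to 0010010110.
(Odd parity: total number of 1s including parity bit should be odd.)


Number of 1s in data: 4
Parity bit: 1

1


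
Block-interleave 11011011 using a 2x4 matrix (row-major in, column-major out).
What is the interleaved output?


Matrix:
  1101
  1011
Read columns: 11100111

11100111


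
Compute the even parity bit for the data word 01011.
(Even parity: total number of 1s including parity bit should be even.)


Number of 1s in data: 3
Parity bit: 1

1


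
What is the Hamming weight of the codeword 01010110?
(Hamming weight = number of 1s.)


Counting 1s in 01010110

4


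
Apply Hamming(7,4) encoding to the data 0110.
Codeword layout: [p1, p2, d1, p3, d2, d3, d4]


Parity bits: p1=1, p2=1, p3=0

1100110


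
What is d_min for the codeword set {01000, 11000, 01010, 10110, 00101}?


Comparing all pairs, minimum distance: 1
Can detect 0 errors, correct 0 errors

1


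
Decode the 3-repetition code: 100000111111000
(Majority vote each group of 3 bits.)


Groups: 100, 000, 111, 111, 000
Majority votes: 00110

00110


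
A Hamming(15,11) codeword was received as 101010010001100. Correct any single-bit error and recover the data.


Syndrome = 14: error at position 14

Data: 11000001110 (corrected bit 14)


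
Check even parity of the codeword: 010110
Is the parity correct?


Number of 1s: 3

No, parity error (3 ones)


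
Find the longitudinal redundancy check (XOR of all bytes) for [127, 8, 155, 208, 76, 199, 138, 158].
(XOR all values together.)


XOR chain: 127 ^ 8 ^ 155 ^ 208 ^ 76 ^ 199 ^ 138 ^ 158 = 163

163


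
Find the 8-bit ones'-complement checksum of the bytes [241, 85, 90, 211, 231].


Sum = 858 mod 256 = 90
Complement = 165

165


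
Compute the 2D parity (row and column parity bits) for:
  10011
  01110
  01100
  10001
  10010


Row parities: 11000
Column parities: 10010

Row P: 11000, Col P: 10010, Corner: 0


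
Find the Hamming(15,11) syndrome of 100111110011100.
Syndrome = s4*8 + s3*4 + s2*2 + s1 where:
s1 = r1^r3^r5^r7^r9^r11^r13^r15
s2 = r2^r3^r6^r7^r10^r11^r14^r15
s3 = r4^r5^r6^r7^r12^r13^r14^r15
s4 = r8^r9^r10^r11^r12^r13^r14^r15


s1=1, s2=1, s3=0, s4=0

Syndrome = 3 (error at position 3)


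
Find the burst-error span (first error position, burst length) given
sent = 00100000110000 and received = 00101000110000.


XOR: 00001000000000

Burst at position 4, length 1


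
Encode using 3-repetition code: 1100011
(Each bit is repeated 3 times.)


Each bit -> 3 copies

111111000000000111111


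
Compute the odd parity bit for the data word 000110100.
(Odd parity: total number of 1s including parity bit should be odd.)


Number of 1s in data: 3
Parity bit: 0

0


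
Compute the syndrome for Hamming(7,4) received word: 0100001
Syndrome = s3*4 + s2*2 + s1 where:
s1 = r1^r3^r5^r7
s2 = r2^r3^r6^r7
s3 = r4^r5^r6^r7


s1=1, s2=0, s3=1

Syndrome = 5 (error at position 5)


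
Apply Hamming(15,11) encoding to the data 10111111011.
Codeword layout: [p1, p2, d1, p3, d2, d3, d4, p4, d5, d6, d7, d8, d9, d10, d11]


Parity bits: p1=1, p2=1, p3=1, p4=0

111101101111011


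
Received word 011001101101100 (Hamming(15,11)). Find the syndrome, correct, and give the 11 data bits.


Syndrome = 2: error at position 2

Data: 10111101100 (corrected bit 2)


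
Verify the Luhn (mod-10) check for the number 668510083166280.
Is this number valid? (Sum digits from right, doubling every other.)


Luhn sum = 49
49 mod 10 = 9

Invalid (Luhn sum mod 10 = 9)


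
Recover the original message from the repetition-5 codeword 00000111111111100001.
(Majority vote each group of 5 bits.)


Groups: 00000, 11111, 11111, 00001
Majority votes: 0110

0110


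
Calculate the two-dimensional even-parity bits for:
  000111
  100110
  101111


Row parities: 111
Column parities: 001110

Row P: 111, Col P: 001110, Corner: 1


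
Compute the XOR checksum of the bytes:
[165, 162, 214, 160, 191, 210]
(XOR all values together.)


XOR chain: 165 ^ 162 ^ 214 ^ 160 ^ 191 ^ 210 = 28

28


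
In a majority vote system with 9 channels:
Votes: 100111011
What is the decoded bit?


Ones: 6 out of 9
Threshold: 5

1 (6/9 voted 1)


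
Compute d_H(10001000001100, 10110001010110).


XOR: 00111001011010
Count of 1s: 7

7


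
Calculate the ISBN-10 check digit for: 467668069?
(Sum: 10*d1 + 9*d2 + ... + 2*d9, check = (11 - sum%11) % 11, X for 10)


Weighted sum: 304
304 mod 11 = 7

Check digit: 4


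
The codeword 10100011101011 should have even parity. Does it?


Number of 1s: 8

Yes, parity is correct (8 ones)


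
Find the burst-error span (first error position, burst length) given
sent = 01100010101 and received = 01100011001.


XOR: 00000001100

Burst at position 7, length 2


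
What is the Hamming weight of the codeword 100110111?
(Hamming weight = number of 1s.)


Counting 1s in 100110111

6


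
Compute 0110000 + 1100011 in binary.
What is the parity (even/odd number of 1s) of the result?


0110000 = 48
1100011 = 99
Sum = 147 = 10010011
1s count = 4

even parity (4 ones in 10010011)


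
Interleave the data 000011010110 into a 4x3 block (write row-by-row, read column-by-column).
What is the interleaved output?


Matrix:
  000
  011
  010
  110
Read columns: 000101110100

000101110100


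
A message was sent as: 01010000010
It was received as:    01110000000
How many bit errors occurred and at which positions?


XOR: 00100000010

2 error(s) at position(s): 2, 9
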